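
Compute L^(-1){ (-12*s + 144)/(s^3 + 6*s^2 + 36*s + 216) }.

Factor the denominator: s^3 + 6*s^2 + 36*s + 216 = (s + 6)*(s^2 + 36).
Partial fraction decomposition gives [3/(s + 6)] + [-3*s/(s^2 + 36)] + [6/(s^2 + 36)].
Invert each term: 3/(s + 6) ↔ 3e^(-6t); -3·s/(s^2 + 36) ↔ -3cos(6t); 1·6/(s^2 + 36) ↔ sin(6t).

sin(6*t) - 3*cos(6*t) + 3*exp(-6*t)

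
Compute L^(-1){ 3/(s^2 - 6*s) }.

exp(3*t)*sinh(3*t)

Rewrite the denominator: s^2 - 6*s = (s - 3)^2 - 9.
The form in (s - 3) signals a first-shifting-theorem factor e^(3t).
Since L{sinh(3t)} = 3/(s^2 - 9), the inverse is exp(3*t)*sinh(3*t).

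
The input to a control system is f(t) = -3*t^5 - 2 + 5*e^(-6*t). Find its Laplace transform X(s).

The transform is linear, so treat each term independently.
(-3)·[L{t^5} = 5!/s^6 = 120/s^6]; (5)·[L{e^(-6t)} = 1/(s + 6)]; L{-2} = -2/s.

X(s) = 5/(s + 6) - 2/s - 360/s^6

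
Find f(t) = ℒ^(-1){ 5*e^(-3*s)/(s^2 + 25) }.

The factor e^(-3s) signals a time shift by c = 3 (second shifting theorem).
L{sin(5t)} = 5/(s^2 + 25), so L^-1{5/(s^2 + 25)} = sin(5*t).
Hence the inverse is u(t - 3) times that function evaluated at t - 3.

f(t) = Heaviside(t - 3)*(sin(5*t - 15))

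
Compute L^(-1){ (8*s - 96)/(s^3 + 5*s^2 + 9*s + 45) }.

-4*sin(3*t) + 4*cos(3*t) - 4*exp(-5*t)

Factor the denominator: s^3 + 5*s^2 + 9*s + 45 = (s + 5)*(s^2 + 9).
Partial fraction decomposition gives [-4/(s + 5)] + [4*s/(s^2 + 9)] + [-12/(s^2 + 9)].
Invert each term: -4/(s + 5) ↔ -4e^(-5t); 4·s/(s^2 + 9) ↔ 4cos(3t); -4·3/(s^2 + 9) ↔ -4sin(3t).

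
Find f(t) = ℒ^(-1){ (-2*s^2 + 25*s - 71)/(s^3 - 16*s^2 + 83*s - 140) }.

Factor the denominator: s^3 - 16*s^2 + 83*s - 140 = (s - 7)*(s - 5)*(s - 4).
Partial fraction decomposition gives [1/(s - 7)] + [-1/(s - 4)] + [-2/(s - 5)].
Invert each term: 1/(s - 7) ↔ e^(7t); -1/(s - 4) ↔ -e^(4t); -2/(s - 5) ↔ -2e^(5t).

f(t) = exp(7*t) - 2*exp(5*t) - exp(4*t)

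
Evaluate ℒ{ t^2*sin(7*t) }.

14*(3*s^2 - 49)/(s^2 + 49)^3

L{sin(7t)} = 7/(s^2 + 49).
Then apply L{t^2·g(t)} = (-1)^2 d^2/ds^2[G(s)] with G(s) = 7/(s^2 + 49):
differentiating 2 times and applying the sign gives 14*(3*s^2 - 49)/(s^2 + 49)^3.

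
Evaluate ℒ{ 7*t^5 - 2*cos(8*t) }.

-2*s/(s^2 + 64) + 840/s^6

By linearity of the Laplace transform, transform each term separately.
(-2)·[L{cos(8t)} = s/(s^2 + 64)]; (7)·[L{t^5} = 5!/s^6 = 120/s^6].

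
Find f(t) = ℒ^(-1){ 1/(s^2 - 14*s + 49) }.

Rewrite the denominator: s^2 - 14*s + 49 = (s - 7)^2.
The form in (s - 7) signals a first-shifting-theorem factor e^(7t).
Since L{t} = 1!/s^2 = 1/s^2, the inverse is t*e^(7*t).

f(t) = t*exp(7*t)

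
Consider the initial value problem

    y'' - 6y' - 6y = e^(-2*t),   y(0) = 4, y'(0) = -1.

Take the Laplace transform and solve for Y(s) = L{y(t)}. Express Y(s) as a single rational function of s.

Y(s) = (4*s^2 - 17*s - 49)/(s^3 - 4*s^2 - 18*s - 12)

Laplace-transform each side.
The derivative rules (L{y''} = s^2 Y - s·y(0) - y'(0) and L{y'} = sY - y(0), with y(0) = 4, y'(0) = -1) turn the left side into (s^2 - 6*s - 6)Y - (4*s - 25).
The right side is L{e^(-2*t)} = 1/(s + 2).
So (s^2 - 6*s - 6)Y = 1/(s + 2) + (4*s - 25).
Solve for Y(s) and write it as one ratio of polynomials.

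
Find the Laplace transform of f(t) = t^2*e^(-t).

2/(s + 1)^3

L{e^(-t)} = 1/(s + 1).
Then apply L{t^2·g(t)} = (-1)^2 d^2/ds^2[G(s)] with G(s) = 1/(s + 1):
differentiating 2 times and applying the sign gives 2/(s + 1)^3.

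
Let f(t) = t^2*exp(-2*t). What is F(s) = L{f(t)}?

L{e^(-2t)} = 1/(s + 2).
Then apply L{t^2·g(t)} = (-1)^2 d^2/ds^2[G(s)] with G(s) = 1/(s + 2):
differentiating 2 times and applying the sign gives 2/(s + 2)^3.

F(s) = 2/(s + 2)^3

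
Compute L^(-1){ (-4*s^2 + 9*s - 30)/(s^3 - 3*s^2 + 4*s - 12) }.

-3*exp(3*t) + 3*sin(2*t) - cos(2*t)

Factor the denominator: s^3 - 3*s^2 + 4*s - 12 = (s - 3)*(s^2 + 4).
Partial fraction decomposition gives [-3/(s - 3)] + [-s/(s^2 + 4)] + [6/(s^2 + 4)].
Invert each term: -3/(s - 3) ↔ -3e^(3t); -1·s/(s^2 + 4) ↔ -cos(2t); 3·2/(s^2 + 4) ↔ 3sin(2t).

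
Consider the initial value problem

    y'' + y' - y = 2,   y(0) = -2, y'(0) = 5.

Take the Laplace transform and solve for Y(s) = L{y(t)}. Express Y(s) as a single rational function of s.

Laplace-transform each side.
The derivative rules (L{y''} = s^2 Y - s·y(0) - y'(0) and L{y'} = sY - y(0), with y(0) = -2, y'(0) = 5) turn the left side into (s^2 + s - 1)Y - (-2*s + 3).
The right side is L{2} = 2/s.
So (s^2 + s - 1)Y = 2/s + (-2*s + 3).
Isolate Y and clear denominators.

Y(s) = (-2*s^2 + 3*s + 2)/(s^3 + s^2 - s)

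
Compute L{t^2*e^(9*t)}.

L{e^(9t)} = 1/(s - 9).
Then apply L{t^2·g(t)} = (-1)^2 d^2/ds^2[G(s)] with G(s) = 1/(s - 9):
differentiating 2 times and applying the sign gives 2/(s - 9)^3.

2/(s - 9)^3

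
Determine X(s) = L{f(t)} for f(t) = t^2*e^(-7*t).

X(s) = 2/(s + 7)^3

L{e^(-7t)} = 1/(s + 7).
Then apply L{t^2·g(t)} = (-1)^2 d^2/ds^2[G(s)] with G(s) = 1/(s + 7):
differentiating 2 times and applying the sign gives 2/(s + 7)^3.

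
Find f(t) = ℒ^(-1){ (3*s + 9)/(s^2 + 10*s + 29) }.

f(t) = -3*exp(-5*t)*sin(2*t) + 3*exp(-5*t)*cos(2*t)

Complete the square in the denominator: s^2 + 10*s + 29 = (s + 5)^2 + 2^2.
Split the numerator to match: 3*s + 9 = 3·(s + 5) - 3·2.
Invert each term: 3·(s + 5)/((s + 5)^2 + 4) ↔ 3e^(-5t)cos(2t); -3·2/((s + 5)^2 + 4) ↔ -3e^(-5t)sin(2t).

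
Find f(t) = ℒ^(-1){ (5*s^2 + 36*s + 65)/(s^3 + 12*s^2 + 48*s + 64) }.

f(t) = t^2*exp(-4*t)/2 - 4*t*exp(-4*t) + 5*exp(-4*t)

Factor the denominator: s^3 + 12*s^2 + 48*s + 64 = (s + 4)^3.
Partial fraction decomposition gives [5/(s + 4)] + [-4/(s + 4)^2] + [(s + 4)^(-3)].
Invert each term: 5/(s + 4) ↔ 5e^(-4t); -4/(s + 4)^2 ↔ -4t·e^(-4t); 1/(s + 4)^3 ↔ (1/2)t^2·e^(-4t).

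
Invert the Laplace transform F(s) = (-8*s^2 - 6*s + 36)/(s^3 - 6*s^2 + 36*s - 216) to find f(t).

f(t) = -4*exp(6*t) - 5*sin(6*t) - 4*cos(6*t)

Factor the denominator: s^3 - 6*s^2 + 36*s - 216 = (s - 6)*(s^2 + 36).
Partial fraction decomposition gives [-4/(s - 6)] + [-4*s/(s^2 + 36)] + [-30/(s^2 + 36)].
Invert each term: -4/(s - 6) ↔ -4e^(6t); -4·s/(s^2 + 36) ↔ -4cos(6t); -5·6/(s^2 + 36) ↔ -5sin(6t).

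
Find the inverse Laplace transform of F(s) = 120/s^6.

Since L{t^5} = 5!/s^6 = 120/s^6, the inverse is t^5.

t^5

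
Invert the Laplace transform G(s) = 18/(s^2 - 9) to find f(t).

f(t) = 6*sinh(3*t)

Since L{sinh(3t)} = 3/(s^2 - 9), the inverse is sinh(3*t), scaled by 6.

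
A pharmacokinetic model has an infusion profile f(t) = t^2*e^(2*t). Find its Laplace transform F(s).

L{t^2} = 2!/s^3 = 2/s^3.
By the first shifting theorem, multiplying by e^(2t) replaces s with s - 2.

F(s) = 2/(s - 2)^3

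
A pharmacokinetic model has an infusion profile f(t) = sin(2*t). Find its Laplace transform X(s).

L{sin(2t)} = 2/(s^2 + 4).

X(s) = 2/(s^2 + 4)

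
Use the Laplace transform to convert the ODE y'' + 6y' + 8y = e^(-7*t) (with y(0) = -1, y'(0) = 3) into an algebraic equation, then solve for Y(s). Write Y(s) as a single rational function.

Y(s) = (-s^2 - 10*s - 20)/(s^3 + 13*s^2 + 50*s + 56)

Apply the Laplace transform to the equation.
With L{y''} = s^2 Y - s·y(0) - y'(0) and L{y'} = sY - y(0), with y(0) = -1, y'(0) = 3: the LHS transforms to (s^2 + 6*s + 8)Y - (-s - 3).
The right side is L{e^(-7*t)} = 1/(s + 7).
So (s^2 + 6*s + 8)Y = 1/(s + 7) + (-s - 3).
Solve for Y(s) and write it as one ratio of polynomials.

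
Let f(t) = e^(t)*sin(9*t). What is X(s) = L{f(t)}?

L{sin(9t)} = 9/(s^2 + 81).
By the first shifting theorem, multiplying by e^(t) replaces s with s - 1.

X(s) = 9/((s - 1)^2 + 81)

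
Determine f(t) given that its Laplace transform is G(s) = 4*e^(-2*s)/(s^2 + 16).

The factor e^(-2s) signals a time shift by c = 2 (second shifting theorem).
L{sin(4t)} = 4/(s^2 + 16), so L^-1{4/(s^2 + 16)} = sin(4*t).
Hence the inverse is u(t - 2) times that function evaluated at t - 2.

f(t) = Heaviside(t - 2)*(sin(4*t - 8))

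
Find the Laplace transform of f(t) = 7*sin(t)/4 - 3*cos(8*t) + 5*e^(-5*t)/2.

The transform is linear, so treat each term independently.
(7/4)·[L{sin(t)} = 1/(s^2 + 1)]; (5/2)·[L{e^(-5t)} = 1/(s + 5)]; (-3)·[L{cos(8t)} = s/(s^2 + 64)].

-3*s/(s^2 + 64) + 7/(4*(s^2 + 1)) + 5/(2*(s + 5))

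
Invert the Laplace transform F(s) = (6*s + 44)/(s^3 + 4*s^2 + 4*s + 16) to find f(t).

f(t) = 5*sin(2*t) - cos(2*t) + exp(-4*t)

Factor the denominator: s^3 + 4*s^2 + 4*s + 16 = (s + 4)*(s^2 + 4).
Partial fraction decomposition gives [1/(s + 4)] + [-s/(s^2 + 4)] + [10/(s^2 + 4)].
Invert each term: 1/(s + 4) ↔ e^(-4t); -1·s/(s^2 + 4) ↔ -cos(2t); 5·2/(s^2 + 4) ↔ 5sin(2t).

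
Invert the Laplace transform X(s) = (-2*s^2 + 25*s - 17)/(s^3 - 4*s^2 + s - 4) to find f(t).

Factor the denominator: s^3 - 4*s^2 + s - 4 = (s - 4)*(s^2 + 1).
Partial fraction decomposition gives [3/(s - 4)] + [-5*s/(s^2 + 1)] + [5/(s^2 + 1)].
Invert each term: 3/(s - 4) ↔ 3e^(4t); -5·s/(s^2 + 1) ↔ -5cos(t); 5·1/(s^2 + 1) ↔ 5sin(t).

f(t) = 3*exp(4*t) + 5*sin(t) - 5*cos(t)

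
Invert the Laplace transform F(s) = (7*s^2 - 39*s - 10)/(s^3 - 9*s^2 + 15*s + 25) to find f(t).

Factor the denominator: s^3 - 9*s^2 + 15*s + 25 = (s - 5)^2*(s + 1).
Partial fraction decomposition gives [6/(s - 5)] + [-5/(s - 5)^2] + [1/(s + 1)].
Invert each term: 6/(s - 5) ↔ 6e^(5t); -5/(s - 5)^2 ↔ -5t·e^(5t); 1/(s + 1) ↔ e^(-t).

f(t) = -5*t*exp(5*t) + 6*exp(5*t) + exp(-t)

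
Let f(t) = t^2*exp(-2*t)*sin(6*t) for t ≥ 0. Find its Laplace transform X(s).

L{sin(6t)} = 6/(s^2 + 36).
Multiplying by e^(-2t) shifts s → s + 2, so L{exp(-2*t)*sin(6*t)} = 6/((s + 2)^2 + 36).
Then apply L{t^2·g(t)} = (-1)^2 d^2/ds^2[G(s)] with G(s) = 6/((s + 2)^2 + 36):
differentiating 2 times and applying the sign gives 36*(s^2 + 4*s - 8)/(s^2 + 4*s + 40)^3.

X(s) = 36*(s^2 + 4*s - 8)/(s^2 + 4*s + 40)^3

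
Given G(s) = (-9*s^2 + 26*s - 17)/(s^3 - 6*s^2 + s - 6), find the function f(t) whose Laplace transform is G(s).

f(t) = -5*exp(6*t) + 2*sin(t) - 4*cos(t)

Factor the denominator: s^3 - 6*s^2 + s - 6 = (s - 6)*(s^2 + 1).
Partial fraction decomposition gives [-5/(s - 6)] + [-4*s/(s^2 + 1)] + [2/(s^2 + 1)].
Invert each term: -5/(s - 6) ↔ -5e^(6t); -4·s/(s^2 + 1) ↔ -4cos(t); 2·1/(s^2 + 1) ↔ 2sin(t).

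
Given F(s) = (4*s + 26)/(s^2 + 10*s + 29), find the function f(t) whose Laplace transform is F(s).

f(t) = 3*exp(-5*t)*sin(2*t) + 4*exp(-5*t)*cos(2*t)

Complete the square in the denominator: s^2 + 10*s + 29 = (s + 5)^2 + 2^2.
Split the numerator to match: 4*s + 26 = 4·(s + 5) + 3·2.
Invert each term: 4·(s + 5)/((s + 5)^2 + 4) ↔ 4e^(-5t)cos(2t); 3·2/((s + 5)^2 + 4) ↔ 3e^(-5t)sin(2t).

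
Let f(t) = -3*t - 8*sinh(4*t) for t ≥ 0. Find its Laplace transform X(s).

X(s) = -32/(s^2 - 16) - 3/s^2

Apply the Laplace transform termwise.
(-8)·[L{sinh(4t)} = 4/(s^2 - 16)]; (-3)·[L{t} = 1!/s^2 = 1/s^2].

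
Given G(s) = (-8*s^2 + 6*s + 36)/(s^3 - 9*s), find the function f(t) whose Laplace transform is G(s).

f(t) = -exp(3*t) - 4 - 3*exp(-3*t)

Factor the denominator: s^3 - 9*s = s*(s - 3)*(s + 3).
Partial fraction decomposition gives [-3/(s + 3)] + [-1/(s - 3)] + [-4/s].
Invert each term: -3/(s + 3) ↔ -3e^(-3t); -1/(s - 3) ↔ -e^(3t); -4/(s - 0) ↔ -4e^(0t).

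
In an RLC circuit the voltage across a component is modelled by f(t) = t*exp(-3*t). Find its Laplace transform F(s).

F(s) = (s + 3)^(-2)

L{e^(-3t)} = 1/(s + 3).
Then apply L{t·g(t)} = -d/ds[G(s)] with G(s) = 1/(s + 3):
differentiating 1 time and applying the sign gives (s + 3)^(-2).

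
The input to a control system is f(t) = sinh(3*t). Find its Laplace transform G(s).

L{sinh(3t)} = 3/(s^2 - 9).

G(s) = 3/(s^2 - 9)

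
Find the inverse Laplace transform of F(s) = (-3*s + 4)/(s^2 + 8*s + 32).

4*exp(-4*t)*sin(4*t) - 3*exp(-4*t)*cos(4*t)

Complete the square in the denominator: s^2 + 8*s + 32 = (s + 4)^2 + 4^2.
Split the numerator to match: -3*s + 4 = -3·(s + 4) + 4·4.
Invert each term: -3·(s + 4)/((s + 4)^2 + 16) ↔ -3e^(-4t)cos(4t); 4·4/((s + 4)^2 + 16) ↔ 4e^(-4t)sin(4t).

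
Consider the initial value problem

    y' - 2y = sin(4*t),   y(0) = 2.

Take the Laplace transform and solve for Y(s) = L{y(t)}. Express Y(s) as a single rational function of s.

Y(s) = (2*s^2 + 36)/(s^3 - 2*s^2 + 16*s - 32)

Laplace-transform each side.
The derivative rules (L{y'} = sY - y(0) = sY - 2) turn the left side into (s - 2)Y - (2).
The right side is L{sin(4*t)} = 4/(s^2 + 16).
So (s - 2)Y = 4/(s^2 + 16) + (2).
Divide through and combine into a single rational function.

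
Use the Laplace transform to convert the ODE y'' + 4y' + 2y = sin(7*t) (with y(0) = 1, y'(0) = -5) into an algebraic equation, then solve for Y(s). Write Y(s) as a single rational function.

Laplace-transform each side.
With L{y''} = s^2 Y - s·y(0) - y'(0) and L{y'} = sY - y(0), with y(0) = 1, y'(0) = -5: the LHS transforms to (s^2 + 4*s + 2)Y - (s - 1).
The right side is L{sin(7*t)} = 7/(s^2 + 49).
So (s^2 + 4*s + 2)Y = 7/(s^2 + 49) + (s - 1).
Isolate Y and clear denominators.

Y(s) = (s^3 - s^2 + 49*s - 42)/(s^4 + 4*s^3 + 51*s^2 + 196*s + 98)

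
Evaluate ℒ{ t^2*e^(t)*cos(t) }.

L{cos(t)} = s/(s^2 + 1).
Multiplying by e^(t) shifts s → s - 1, so L{e^(t)*cos(t)} = (s - 1)/((s - 1)^2 + 1).
Then apply L{t^2·g(t)} = (-1)^2 d^2/ds^2[G(s)] with G(s) = (s - 1)/((s - 1)^2 + 1):
differentiating 2 times and applying the sign gives 2*(s - 1)*(s^2 - 2*s - 2)/(s^2 - 2*s + 2)^3.

2*(s - 1)*(s^2 - 2*s - 2)/(s^2 - 2*s + 2)^3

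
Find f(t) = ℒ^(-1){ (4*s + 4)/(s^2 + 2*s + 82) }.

f(t) = 4*exp(-t)*cos(9*t)

Rewrite the denominator: s^2 + 2*s + 82 = (s + 1)^2 + 81.
The form in (s + 1) signals a first-shifting-theorem factor e^(-t).
Since L{cos(9t)} = s/(s^2 + 81), the inverse is e^(-t)*cos(9*t), scaled by 4.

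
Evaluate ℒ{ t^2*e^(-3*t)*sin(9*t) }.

L{sin(9t)} = 9/(s^2 + 81).
Multiplying by e^(-3t) shifts s → s + 3, so L{e^(-3*t)*sin(9*t)} = 9/((s + 3)^2 + 81).
Then apply L{t^2·g(t)} = (-1)^2 d^2/ds^2[H(s)] with H(s) = 9/((s + 3)^2 + 81):
differentiating 2 times and applying the sign gives 54*(s^2 + 6*s - 18)/(s^2 + 6*s + 90)^3.

54*(s^2 + 6*s - 18)/(s^2 + 6*s + 90)^3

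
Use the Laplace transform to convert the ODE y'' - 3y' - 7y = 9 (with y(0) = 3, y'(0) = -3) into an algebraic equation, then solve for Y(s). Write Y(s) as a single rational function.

Y(s) = (3*s^2 - 12*s + 9)/(s^3 - 3*s^2 - 7*s)

Laplace-transform each side.
With L{y''} = s^2 Y - s·y(0) - y'(0) and L{y'} = sY - y(0), with y(0) = 3, y'(0) = -3: the LHS transforms to (s^2 - 3*s - 7)Y - (3*s - 12).
The right side is L{9} = 9/s.
So (s^2 - 3*s - 7)Y = 9/s + (3*s - 12).
Solve for Y(s) and write it as one ratio of polynomials.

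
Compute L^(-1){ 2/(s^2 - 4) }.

Since L{sinh(2t)} = 2/(s^2 - 4), the inverse is sinh(2*t).

sinh(2*t)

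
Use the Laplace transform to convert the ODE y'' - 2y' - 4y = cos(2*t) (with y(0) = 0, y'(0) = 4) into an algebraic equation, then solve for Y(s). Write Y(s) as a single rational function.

Laplace-transform each side.
With L{y''} = s^2 Y - s·y(0) - y'(0) and L{y'} = sY - y(0), with y(0) = 0, y'(0) = 4: the LHS transforms to (s^2 - 2*s - 4)Y - (4).
The right side is L{cos(2*t)} = s/(s^2 + 4).
So (s^2 - 2*s - 4)Y = s/(s^2 + 4) + (4).
Solve for Y(s) and write it as one ratio of polynomials.

Y(s) = (4*s^2 + s + 16)/(s^4 - 2*s^3 - 8*s - 16)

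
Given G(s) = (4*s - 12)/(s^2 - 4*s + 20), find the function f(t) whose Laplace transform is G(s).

f(t) = -exp(2*t)*sin(4*t) + 4*exp(2*t)*cos(4*t)

Complete the square in the denominator: s^2 - 4*s + 20 = (s - 2)^2 + 4^2.
Split the numerator to match: 4*s - 12 = 4·(s - 2) - 1·4.
Invert each term: 4·(s - 2)/((s - 2)^2 + 16) ↔ 4e^(2t)cos(4t); -1·4/((s - 2)^2 + 16) ↔ -e^(2t)sin(4t).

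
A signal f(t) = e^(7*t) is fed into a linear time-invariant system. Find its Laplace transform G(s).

G(s) = 1/(s - 7)

L{e^(7t)} = 1/(s - 7).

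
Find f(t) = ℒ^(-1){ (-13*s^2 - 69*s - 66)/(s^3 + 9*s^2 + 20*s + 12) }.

f(t) = -2*exp(-t) - 5*exp(-2*t) - 6*exp(-6*t)

Factor the denominator: s^3 + 9*s^2 + 20*s + 12 = (s + 1)*(s + 2)*(s + 6).
Partial fraction decomposition gives [-5/(s + 2)] + [-2/(s + 1)] + [-6/(s + 6)].
Invert each term: -5/(s + 2) ↔ -5e^(-2t); -2/(s + 1) ↔ -2e^(-t); -6/(s + 6) ↔ -6e^(-6t).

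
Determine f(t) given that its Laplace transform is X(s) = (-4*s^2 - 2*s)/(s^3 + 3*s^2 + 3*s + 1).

Factor the denominator: s^3 + 3*s^2 + 3*s + 1 = (s + 1)^3.
Partial fraction decomposition gives [-4/(s + 1)] + [6/(s + 1)^2] + [-2/(s + 1)^3].
Invert each term: -4/(s + 1) ↔ -4e^(-t); 6/(s + 1)^2 ↔ 6t·e^(-t); -2/(s + 1)^3 ↔ (-1)t^2·e^(-t).

f(t) = -t^2*exp(-t) + 6*t*exp(-t) - 4*exp(-t)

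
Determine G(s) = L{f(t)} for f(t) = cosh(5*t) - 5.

G(s) = s/(s^2 - 25) - 5/s

By linearity of the Laplace transform, transform each term separately.
L{cosh(5t)} = s/(s^2 - 25); L{-5} = -5/s.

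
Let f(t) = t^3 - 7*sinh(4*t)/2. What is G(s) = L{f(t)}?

G(s) = -14/(s^2 - 16) + 6/s^4

Apply the Laplace transform termwise.
L{t^3} = 3!/s^4 = 6/s^4; (-7/2)·[L{sinh(4t)} = 4/(s^2 - 16)].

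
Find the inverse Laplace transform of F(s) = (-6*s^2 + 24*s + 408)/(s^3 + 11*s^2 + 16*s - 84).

6*exp(2*t) - 6*exp(-6*t) - 6*exp(-7*t)

Factor the denominator: s^3 + 11*s^2 + 16*s - 84 = (s - 2)*(s + 6)*(s + 7).
Partial fraction decomposition gives [-6/(s + 7)] + [6/(s - 2)] + [-6/(s + 6)].
Invert each term: -6/(s + 7) ↔ -6e^(-7t); 6/(s - 2) ↔ 6e^(2t); -6/(s + 6) ↔ -6e^(-6t).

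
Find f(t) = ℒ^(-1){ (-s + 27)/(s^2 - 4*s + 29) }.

f(t) = 5*exp(2*t)*sin(5*t) - exp(2*t)*cos(5*t)

Complete the square in the denominator: s^2 - 4*s + 29 = (s - 2)^2 + 5^2.
Split the numerator to match: -s + 27 = -1·(s - 2) + 5·5.
Invert each term: -1·(s - 2)/((s - 2)^2 + 25) ↔ -e^(2t)cos(5t); 5·5/((s - 2)^2 + 25) ↔ 5e^(2t)sin(5t).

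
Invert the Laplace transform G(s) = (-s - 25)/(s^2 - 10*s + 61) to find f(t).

f(t) = -5*exp(5*t)*sin(6*t) - exp(5*t)*cos(6*t)

Complete the square in the denominator: s^2 - 10*s + 61 = (s - 5)^2 + 6^2.
Split the numerator to match: -s - 25 = -1·(s - 5) - 5·6.
Invert each term: -1·(s - 5)/((s - 5)^2 + 36) ↔ -e^(5t)cos(6t); -5·6/((s - 5)^2 + 36) ↔ -5e^(5t)sin(6t).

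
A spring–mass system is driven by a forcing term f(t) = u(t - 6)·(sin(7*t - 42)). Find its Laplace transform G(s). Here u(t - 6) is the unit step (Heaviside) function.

G(s) = 7*exp(-6*s)/(s^2 + 49)

By the second shifting theorem, L{u(t - c)·g(t - c)} = e^(-cs)·H(s) with c = 6 and H(s) = L{g(t)}.
L{sin(7t)} = 7/(s^2 + 49).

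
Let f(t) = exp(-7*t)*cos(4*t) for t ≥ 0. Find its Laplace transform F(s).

F(s) = (s + 7)/((s + 7)^2 + 16)

L{cos(4t)} = s/(s^2 + 16).
By the first shifting theorem, multiplying by e^(-7t) replaces s with s + 7.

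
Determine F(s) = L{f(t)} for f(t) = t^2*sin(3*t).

F(s) = 18*(s^2 - 3)/(s^2 + 9)^3

L{sin(3t)} = 3/(s^2 + 9).
Then apply L{t^2·g(t)} = (-1)^2 d^2/ds^2[G(s)] with G(s) = 3/(s^2 + 9):
differentiating 2 times and applying the sign gives 18*(s^2 - 3)/(s^2 + 9)^3.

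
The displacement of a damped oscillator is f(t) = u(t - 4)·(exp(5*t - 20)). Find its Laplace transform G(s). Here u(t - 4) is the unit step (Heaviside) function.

By the second shifting theorem, L{u(t - c)·g(t - c)} = e^(-cs)·H(s) with c = 4 and H(s) = L{g(t)}.
L{e^(5t)} = 1/(s - 5).

G(s) = exp(-4*s)/(s - 5)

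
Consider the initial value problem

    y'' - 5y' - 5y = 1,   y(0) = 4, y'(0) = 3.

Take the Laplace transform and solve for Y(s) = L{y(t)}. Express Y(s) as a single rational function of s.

Y(s) = (4*s^2 - 17*s + 1)/(s^3 - 5*s^2 - 5*s)

Laplace-transform each side.
The derivative rules (L{y''} = s^2 Y - s·y(0) - y'(0) and L{y'} = sY - y(0), with y(0) = 4, y'(0) = 3) turn the left side into (s^2 - 5*s - 5)Y - (4*s - 17).
The right side is L{1} = 1/s.
So (s^2 - 5*s - 5)Y = 1/s + (4*s - 17).
Solve for Y(s) and write it as one ratio of polynomials.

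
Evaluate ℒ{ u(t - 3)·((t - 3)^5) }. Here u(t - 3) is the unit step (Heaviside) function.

By the second shifting theorem, L{u(t - c)·g(t - c)} = e^(-cs)·G(s) with c = 3 and G(s) = L{g(t)}.
L{t^5} = 5!/s^6 = 120/s^6.

120*exp(-3*s)/s^6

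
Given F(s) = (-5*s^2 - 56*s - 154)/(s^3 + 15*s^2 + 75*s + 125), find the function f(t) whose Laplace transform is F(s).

f(t) = t^2*exp(-5*t)/2 - 6*t*exp(-5*t) - 5*exp(-5*t)

Factor the denominator: s^3 + 15*s^2 + 75*s + 125 = (s + 5)^3.
Partial fraction decomposition gives [-5/(s + 5)] + [-6/(s + 5)^2] + [(s + 5)^(-3)].
Invert each term: -5/(s + 5) ↔ -5e^(-5t); -6/(s + 5)^2 ↔ -6t·e^(-5t); 1/(s + 5)^3 ↔ (1/2)t^2·e^(-5t).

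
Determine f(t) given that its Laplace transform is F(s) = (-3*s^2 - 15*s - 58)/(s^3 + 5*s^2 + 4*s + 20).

f(t) = -5*sin(2*t) - cos(2*t) - 2*exp(-5*t)

Factor the denominator: s^3 + 5*s^2 + 4*s + 20 = (s + 5)*(s^2 + 4).
Partial fraction decomposition gives [-2/(s + 5)] + [-s/(s^2 + 4)] + [-10/(s^2 + 4)].
Invert each term: -2/(s + 5) ↔ -2e^(-5t); -1·s/(s^2 + 4) ↔ -cos(2t); -5·2/(s^2 + 4) ↔ -5sin(2t).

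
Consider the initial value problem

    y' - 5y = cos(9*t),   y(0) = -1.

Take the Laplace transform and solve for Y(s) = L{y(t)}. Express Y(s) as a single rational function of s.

Transform both sides with L{·}.
With L{y'} = sY - y(0) = sY - (-1): the LHS transforms to (s - 5)Y - (-1).
The right side is L{cos(9*t)} = s/(s^2 + 81).
So (s - 5)Y = s/(s^2 + 81) + (-1).
Divide through and combine into a single rational function.

Y(s) = (-s^2 + s - 81)/(s^3 - 5*s^2 + 81*s - 405)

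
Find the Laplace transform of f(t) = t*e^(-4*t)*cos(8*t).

(s - 4)*(s + 12)/(s^2 + 8*s + 80)^2

L{cos(8t)} = s/(s^2 + 64).
Multiplying by e^(-4t) shifts s → s + 4, so L{e^(-4*t)*cos(8*t)} = (s + 4)/((s + 4)^2 + 64).
Then apply L{t·g(t)} = -d/ds[G(s)] with G(s) = (s + 4)/((s + 4)^2 + 64):
differentiating 1 time and applying the sign gives (s - 4)*(s + 12)/(s^2 + 8*s + 80)^2.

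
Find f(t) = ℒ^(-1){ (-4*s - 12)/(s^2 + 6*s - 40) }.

f(t) = -4*exp(-3*t)*cosh(7*t)

Rewrite the denominator: s^2 + 6*s - 40 = (s + 3)^2 - 49.
The form in (s + 3) signals a first-shifting-theorem factor e^(-3t).
Since L{cosh(7t)} = s/(s^2 - 49), the inverse is e^(-3*t)*cosh(7*t), scaled by -4.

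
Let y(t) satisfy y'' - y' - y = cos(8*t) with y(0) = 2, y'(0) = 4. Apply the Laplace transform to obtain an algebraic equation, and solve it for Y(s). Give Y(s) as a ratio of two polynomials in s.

Laplace-transform each side.
With L{y''} = s^2 Y - s·y(0) - y'(0) and L{y'} = sY - y(0), with y(0) = 2, y'(0) = 4: the LHS transforms to (s^2 - s - 1)Y - (2*s + 2).
The right side is L{cos(8*t)} = s/(s^2 + 64).
So (s^2 - s - 1)Y = s/(s^2 + 64) + (2*s + 2).
Isolate Y and clear denominators.

Y(s) = (2*s^3 + 2*s^2 + 129*s + 128)/(s^4 - s^3 + 63*s^2 - 64*s - 64)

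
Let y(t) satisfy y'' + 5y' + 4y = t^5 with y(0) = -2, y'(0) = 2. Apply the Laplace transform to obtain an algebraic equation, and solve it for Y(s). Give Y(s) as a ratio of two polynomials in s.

Y(s) = (-2*s^7 - 8*s^6 + 120)/(s^8 + 5*s^7 + 4*s^6)

Take the Laplace transform of both sides.
The derivative rules (L{y''} = s^2 Y - s·y(0) - y'(0) and L{y'} = sY - y(0), with y(0) = -2, y'(0) = 2) turn the left side into (s^2 + 5*s + 4)Y - (-2*s - 8).
The right side is L{t^5} = 120/s^6.
So (s^2 + 5*s + 4)Y = 120/s^6 + (-2*s - 8).
Solve for Y(s) and write it as one ratio of polynomials.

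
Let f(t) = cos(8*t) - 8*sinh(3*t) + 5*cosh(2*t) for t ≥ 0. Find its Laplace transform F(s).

F(s) = s/(s^2 + 64) + 5*s/(s^2 - 4) - 24/(s^2 - 9)

The transform is linear, so treat each term independently.
(-8)·[L{sinh(3t)} = 3/(s^2 - 9)]; L{cos(8t)} = s/(s^2 + 64); (5)·[L{cosh(2t)} = s/(s^2 - 4)].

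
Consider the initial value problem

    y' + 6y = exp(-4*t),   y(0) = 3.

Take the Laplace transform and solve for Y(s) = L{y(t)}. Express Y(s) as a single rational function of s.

Y(s) = (3*s + 13)/(s^2 + 10*s + 24)

Laplace-transform each side.
Using L{y'} = sY - y(0) = sY - 3, the left side becomes (s + 6)Y - (3).
The right side is L{exp(-4*t)} = 1/(s + 4).
So (s + 6)Y = 1/(s + 4) + (3).
Solve for Y(s) and write it as one ratio of polynomials.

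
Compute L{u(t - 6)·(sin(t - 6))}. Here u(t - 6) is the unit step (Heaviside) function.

By the second shifting theorem, L{u(t - c)·g(t - c)} = e^(-cs)·G(s) with c = 6 and G(s) = L{g(t)}.
L{sin(t)} = 1/(s^2 + 1).

exp(-6*s)/(s^2 + 1)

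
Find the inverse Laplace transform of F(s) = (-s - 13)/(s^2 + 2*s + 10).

-4*exp(-t)*sin(3*t) - exp(-t)*cos(3*t)

Complete the square in the denominator: s^2 + 2*s + 10 = (s + 1)^2 + 3^2.
Split the numerator to match: -s - 13 = -1·(s + 1) - 4·3.
Invert each term: -1·(s + 1)/((s + 1)^2 + 9) ↔ -e^(-t)cos(3t); -4·3/((s + 1)^2 + 9) ↔ -4e^(-t)sin(3t).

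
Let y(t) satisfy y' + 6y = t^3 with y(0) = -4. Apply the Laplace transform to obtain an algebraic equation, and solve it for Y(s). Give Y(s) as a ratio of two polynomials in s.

Y(s) = (-4*s^4 + 6)/(s^5 + 6*s^4)

Apply the Laplace transform to the equation.
With L{y'} = sY - y(0) = sY - (-4): the LHS transforms to (s + 6)Y - (-4).
The right side is L{t^3} = 6/s^4.
So (s + 6)Y = 6/s^4 + (-4).
Solve for Y(s) and write it as one ratio of polynomials.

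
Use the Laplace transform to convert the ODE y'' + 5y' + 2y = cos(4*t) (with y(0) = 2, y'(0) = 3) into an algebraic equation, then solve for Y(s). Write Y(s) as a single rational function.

Y(s) = (2*s^3 + 13*s^2 + 33*s + 208)/(s^4 + 5*s^3 + 18*s^2 + 80*s + 32)

Apply the Laplace transform to the equation.
Using L{y''} = s^2 Y - s·y(0) - y'(0) and L{y'} = sY - y(0), with y(0) = 2, y'(0) = 3, the left side becomes (s^2 + 5*s + 2)Y - (2*s + 13).
The right side is L{cos(4*t)} = s/(s^2 + 16).
So (s^2 + 5*s + 2)Y = s/(s^2 + 16) + (2*s + 13).
Isolate Y and clear denominators.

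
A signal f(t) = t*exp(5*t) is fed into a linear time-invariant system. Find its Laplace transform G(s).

G(s) = (s - 5)^(-2)

L{e^(5t)} = 1/(s - 5).
Then apply L{t·g(t)} = -d/ds[H(s)] with H(s) = 1/(s - 5):
differentiating 1 time and applying the sign gives (s - 5)^(-2).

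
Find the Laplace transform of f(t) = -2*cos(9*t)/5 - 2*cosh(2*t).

Apply the Laplace transform termwise.
(-2/5)·[L{cos(9t)} = s/(s^2 + 81)]; (-2)·[L{cosh(2t)} = s/(s^2 - 4)].

-2*s/(5*(s^2 + 81)) - 2*s/(s^2 - 4)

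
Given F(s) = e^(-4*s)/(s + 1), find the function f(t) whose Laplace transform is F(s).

The factor e^(-4s) signals a time shift by c = 4 (second shifting theorem).
L{e^(-t)} = 1/(s + 1), so L^-1{1/(s + 1)} = e^(-t).
Hence the inverse is u(t - 4) times that function evaluated at t - 4.

f(t) = Heaviside(t - 4)*(exp(-t + 4))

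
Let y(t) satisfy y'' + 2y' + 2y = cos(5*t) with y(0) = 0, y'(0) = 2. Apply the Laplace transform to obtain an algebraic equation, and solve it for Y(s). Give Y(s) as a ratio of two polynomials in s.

Y(s) = (2*s^2 + s + 50)/(s^4 + 2*s^3 + 27*s^2 + 50*s + 50)

Transform both sides with L{·}.
With L{y''} = s^2 Y - s·y(0) - y'(0) and L{y'} = sY - y(0), with y(0) = 0, y'(0) = 2: the LHS transforms to (s^2 + 2*s + 2)Y - (2).
The right side is L{cos(5*t)} = s/(s^2 + 25).
So (s^2 + 2*s + 2)Y = s/(s^2 + 25) + (2).
Divide through and combine into a single rational function.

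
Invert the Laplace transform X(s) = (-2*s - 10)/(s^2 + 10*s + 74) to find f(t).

f(t) = -2*exp(-5*t)*cos(7*t)

Rewrite the denominator: s^2 + 10*s + 74 = (s + 5)^2 + 49.
The form in (s + 5) signals a first-shifting-theorem factor e^(-5t).
Since L{cos(7t)} = s/(s^2 + 49), the inverse is exp(-5*t)*cos(7*t), scaled by -2.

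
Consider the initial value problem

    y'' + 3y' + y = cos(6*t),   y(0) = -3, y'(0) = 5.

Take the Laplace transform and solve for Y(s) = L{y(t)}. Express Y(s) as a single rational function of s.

Y(s) = (-3*s^3 - 4*s^2 - 107*s - 144)/(s^4 + 3*s^3 + 37*s^2 + 108*s + 36)

Transform both sides with L{·}.
Using L{y''} = s^2 Y - s·y(0) - y'(0) and L{y'} = sY - y(0), with y(0) = -3, y'(0) = 5, the left side becomes (s^2 + 3*s + 1)Y - (-3*s - 4).
The right side is L{cos(6*t)} = s/(s^2 + 36).
So (s^2 + 3*s + 1)Y = s/(s^2 + 36) + (-3*s - 4).
Isolate Y and clear denominators.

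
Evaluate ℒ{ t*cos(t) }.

(s - 1)*(s + 1)/(s^2 + 1)^2

L{cos(t)} = s/(s^2 + 1).
Then apply L{t·g(t)} = -d/ds[G(s)] with G(s) = s/(s^2 + 1):
differentiating 1 time and applying the sign gives (s - 1)*(s + 1)/(s^2 + 1)^2.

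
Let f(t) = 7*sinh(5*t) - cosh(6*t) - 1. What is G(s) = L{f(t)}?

G(s) = -s/(s^2 - 36) + 35/(s^2 - 25) - 1/s

The transform is linear, so treat each term independently.
(7)·[L{sinh(5t)} = 5/(s^2 - 25)]; L{-1} = -1/s; (-1)·[L{cosh(6t)} = s/(s^2 - 36)].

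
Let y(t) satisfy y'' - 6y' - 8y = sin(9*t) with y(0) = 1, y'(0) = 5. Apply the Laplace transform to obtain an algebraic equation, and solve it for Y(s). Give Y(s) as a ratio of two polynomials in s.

Y(s) = (s^3 - s^2 + 81*s - 72)/(s^4 - 6*s^3 + 73*s^2 - 486*s - 648)

Apply the Laplace transform to the equation.
Using L{y''} = s^2 Y - s·y(0) - y'(0) and L{y'} = sY - y(0), with y(0) = 1, y'(0) = 5, the left side becomes (s^2 - 6*s - 8)Y - (s - 1).
The right side is L{sin(9*t)} = 9/(s^2 + 81).
So (s^2 - 6*s - 8)Y = 9/(s^2 + 81) + (s - 1).
Solve for Y(s) and write it as one ratio of polynomials.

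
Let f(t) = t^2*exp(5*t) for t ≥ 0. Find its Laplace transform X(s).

X(s) = 2/(s - 5)^3

L{e^(5t)} = 1/(s - 5).
Then apply L{t^2·g(t)} = (-1)^2 d^2/ds^2[G(s)] with G(s) = 1/(s - 5):
differentiating 2 times and applying the sign gives 2/(s - 5)^3.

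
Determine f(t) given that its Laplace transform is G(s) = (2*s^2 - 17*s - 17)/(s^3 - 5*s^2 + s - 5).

f(t) = -2*exp(5*t) + 3*sin(t) + 4*cos(t)

Factor the denominator: s^3 - 5*s^2 + s - 5 = (s - 5)*(s^2 + 1).
Partial fraction decomposition gives [-2/(s - 5)] + [4*s/(s^2 + 1)] + [3/(s^2 + 1)].
Invert each term: -2/(s - 5) ↔ -2e^(5t); 4·s/(s^2 + 1) ↔ 4cos(t); 3·1/(s^2 + 1) ↔ 3sin(t).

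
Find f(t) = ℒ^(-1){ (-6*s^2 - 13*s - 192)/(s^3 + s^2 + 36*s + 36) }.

Factor the denominator: s^3 + s^2 + 36*s + 36 = (s + 1)*(s^2 + 36).
Partial fraction decomposition gives [-5/(s + 1)] + [-s/(s^2 + 36)] + [-12/(s^2 + 36)].
Invert each term: -5/(s + 1) ↔ -5e^(-t); -1·s/(s^2 + 36) ↔ -cos(6t); -2·6/(s^2 + 36) ↔ -2sin(6t).

f(t) = -2*sin(6*t) - cos(6*t) - 5*exp(-t)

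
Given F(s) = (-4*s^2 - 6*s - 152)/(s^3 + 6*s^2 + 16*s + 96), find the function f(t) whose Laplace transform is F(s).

f(t) = -3*sin(4*t) + cos(4*t) - 5*exp(-6*t)

Factor the denominator: s^3 + 6*s^2 + 16*s + 96 = (s + 6)*(s^2 + 16).
Partial fraction decomposition gives [-5/(s + 6)] + [s/(s^2 + 16)] + [-12/(s^2 + 16)].
Invert each term: -5/(s + 6) ↔ -5e^(-6t); 1·s/(s^2 + 16) ↔ cos(4t); -3·4/(s^2 + 16) ↔ -3sin(4t).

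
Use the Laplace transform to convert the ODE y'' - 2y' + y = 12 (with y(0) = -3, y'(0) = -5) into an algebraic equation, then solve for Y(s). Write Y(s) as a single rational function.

Y(s) = (-3*s^2 + s + 12)/(s^3 - 2*s^2 + s)

Transform both sides with L{·}.
With L{y''} = s^2 Y - s·y(0) - y'(0) and L{y'} = sY - y(0), with y(0) = -3, y'(0) = -5: the LHS transforms to (s^2 - 2*s + 1)Y - (-3*s + 1).
The right side is L{12} = 12/s.
So (s^2 - 2*s + 1)Y = 12/s + (-3*s + 1).
Divide through and combine into a single rational function.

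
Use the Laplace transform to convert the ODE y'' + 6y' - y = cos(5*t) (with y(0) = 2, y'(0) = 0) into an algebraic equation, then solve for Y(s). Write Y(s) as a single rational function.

Y(s) = (2*s^3 + 12*s^2 + 51*s + 300)/(s^4 + 6*s^3 + 24*s^2 + 150*s - 25)

Transform both sides with L{·}.
With L{y''} = s^2 Y - s·y(0) - y'(0) and L{y'} = sY - y(0), with y(0) = 2, y'(0) = 0: the LHS transforms to (s^2 + 6*s - 1)Y - (2*s + 12).
The right side is L{cos(5*t)} = s/(s^2 + 25).
So (s^2 + 6*s - 1)Y = s/(s^2 + 25) + (2*s + 12).
Divide through and combine into a single rational function.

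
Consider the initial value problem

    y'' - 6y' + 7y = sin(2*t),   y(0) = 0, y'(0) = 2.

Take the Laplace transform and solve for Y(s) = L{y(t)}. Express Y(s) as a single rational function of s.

Laplace-transform each side.
The derivative rules (L{y''} = s^2 Y - s·y(0) - y'(0) and L{y'} = sY - y(0), with y(0) = 0, y'(0) = 2) turn the left side into (s^2 - 6*s + 7)Y - (2).
The right side is L{sin(2*t)} = 2/(s^2 + 4).
So (s^2 - 6*s + 7)Y = 2/(s^2 + 4) + (2).
Divide through and combine into a single rational function.

Y(s) = (2*s^2 + 10)/(s^4 - 6*s^3 + 11*s^2 - 24*s + 28)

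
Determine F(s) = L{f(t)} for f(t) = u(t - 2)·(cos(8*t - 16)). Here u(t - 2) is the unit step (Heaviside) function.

F(s) = s*exp(-2*s)/(s^2 + 64)

By the second shifting theorem, L{u(t - c)·g(t - c)} = e^(-cs)·G(s) with c = 2 and G(s) = L{g(t)}.
L{cos(8t)} = s/(s^2 + 64).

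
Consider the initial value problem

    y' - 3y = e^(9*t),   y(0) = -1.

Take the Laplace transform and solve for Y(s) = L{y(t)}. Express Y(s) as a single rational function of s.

Y(s) = (-s + 10)/(s^2 - 12*s + 27)

Laplace-transform each side.
Using L{y'} = sY - y(0) = sY - (-1), the left side becomes (s - 3)Y - (-1).
The right side is L{e^(9*t)} = 1/(s - 9).
So (s - 3)Y = 1/(s - 9) + (-1).
Divide through and combine into a single rational function.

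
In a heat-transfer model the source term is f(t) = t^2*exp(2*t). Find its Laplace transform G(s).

L{t^2} = 2!/s^3 = 2/s^3.
By the first shifting theorem, multiplying by e^(2t) replaces s with s - 2.

G(s) = 2/(s - 2)^3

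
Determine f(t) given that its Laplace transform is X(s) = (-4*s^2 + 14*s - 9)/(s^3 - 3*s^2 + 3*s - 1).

Factor the denominator: s^3 - 3*s^2 + 3*s - 1 = (s - 1)^3.
Partial fraction decomposition gives [-4/(s - 1)] + [6/(s - 1)^2] + [(s - 1)^(-3)].
Invert each term: -4/(s - 1) ↔ -4e^(t); 6/(s - 1)^2 ↔ 6t·e^(t); 1/(s - 1)^3 ↔ (1/2)t^2·e^(t).

f(t) = t^2*exp(t)/2 + 6*t*exp(t) - 4*exp(t)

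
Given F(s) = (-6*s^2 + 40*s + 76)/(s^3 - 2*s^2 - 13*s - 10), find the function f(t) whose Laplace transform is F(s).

f(t) = 3*exp(5*t) - 5*exp(-t) - 4*exp(-2*t)

Factor the denominator: s^3 - 2*s^2 - 13*s - 10 = (s - 5)*(s + 1)*(s + 2).
Partial fraction decomposition gives [-4/(s + 2)] + [-5/(s + 1)] + [3/(s - 5)].
Invert each term: -4/(s + 2) ↔ -4e^(-2t); -5/(s + 1) ↔ -5e^(-t); 3/(s - 5) ↔ 3e^(5t).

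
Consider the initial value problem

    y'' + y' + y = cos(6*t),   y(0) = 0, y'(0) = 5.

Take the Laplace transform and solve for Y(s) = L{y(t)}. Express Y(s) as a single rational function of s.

Y(s) = (5*s^2 + s + 180)/(s^4 + s^3 + 37*s^2 + 36*s + 36)

Transform both sides with L{·}.
The derivative rules (L{y''} = s^2 Y - s·y(0) - y'(0) and L{y'} = sY - y(0), with y(0) = 0, y'(0) = 5) turn the left side into (s^2 + s + 1)Y - (5).
The right side is L{cos(6*t)} = s/(s^2 + 36).
So (s^2 + s + 1)Y = s/(s^2 + 36) + (5).
Isolate Y and clear denominators.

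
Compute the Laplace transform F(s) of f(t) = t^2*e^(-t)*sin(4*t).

L{sin(4t)} = 4/(s^2 + 16).
Multiplying by e^(-t) shifts s → s + 1, so L{e^(-t)*sin(4*t)} = 4/((s + 1)^2 + 16).
Then apply L{t^2·g(t)} = (-1)^2 d^2/ds^2[G(s)] with G(s) = 4/((s + 1)^2 + 16):
differentiating 2 times and applying the sign gives 8*(3*s^2 + 6*s - 13)/(s^2 + 2*s + 17)^3.

F(s) = 8*(3*s^2 + 6*s - 13)/(s^2 + 2*s + 17)^3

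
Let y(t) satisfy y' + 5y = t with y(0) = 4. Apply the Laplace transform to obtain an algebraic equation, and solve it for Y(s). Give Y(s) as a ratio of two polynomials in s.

Laplace-transform each side.
With L{y'} = sY - y(0) = sY - 4: the LHS transforms to (s + 5)Y - (4).
The right side is L{t} = s^(-2).
So (s + 5)Y = s^(-2) + (4).
Divide through and combine into a single rational function.

Y(s) = (4*s^2 + 1)/(s^3 + 5*s^2)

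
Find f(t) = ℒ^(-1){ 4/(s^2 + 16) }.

f(t) = sin(4*t)

Since L{sin(4t)} = 4/(s^2 + 16), the inverse is sin(4*t).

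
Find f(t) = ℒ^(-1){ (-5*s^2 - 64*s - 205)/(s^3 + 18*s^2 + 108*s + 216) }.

Factor the denominator: s^3 + 18*s^2 + 108*s + 216 = (s + 6)^3.
Partial fraction decomposition gives [-5/(s + 6)] + [-4/(s + 6)^2] + [-1/(s + 6)^3].
Invert each term: -5/(s + 6) ↔ -5e^(-6t); -4/(s + 6)^2 ↔ -4t·e^(-6t); -1/(s + 6)^3 ↔ (-1/2)t^2·e^(-6t).

f(t) = -t^2*exp(-6*t)/2 - 4*t*exp(-6*t) - 5*exp(-6*t)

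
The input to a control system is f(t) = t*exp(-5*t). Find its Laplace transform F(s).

L{e^(-5t)} = 1/(s + 5).
Then apply L{t·g(t)} = -d/ds[G(s)] with G(s) = 1/(s + 5):
differentiating 1 time and applying the sign gives (s + 5)^(-2).

F(s) = (s + 5)^(-2)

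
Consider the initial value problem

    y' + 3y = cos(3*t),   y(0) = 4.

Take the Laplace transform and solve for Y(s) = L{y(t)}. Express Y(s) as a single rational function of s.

Y(s) = (4*s^2 + s + 36)/(s^3 + 3*s^2 + 9*s + 27)

Take the Laplace transform of both sides.
The derivative rules (L{y'} = sY - y(0) = sY - 4) turn the left side into (s + 3)Y - (4).
The right side is L{cos(3*t)} = s/(s^2 + 9).
So (s + 3)Y = s/(s^2 + 9) + (4).
Divide through and combine into a single rational function.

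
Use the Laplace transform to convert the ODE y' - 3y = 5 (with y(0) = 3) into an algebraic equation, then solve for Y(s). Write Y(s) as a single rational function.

Y(s) = (3*s + 5)/(s^2 - 3*s)

Laplace-transform each side.
Using L{y'} = sY - y(0) = sY - 3, the left side becomes (s - 3)Y - (3).
The right side is L{5} = 5/s.
So (s - 3)Y = 5/s + (3).
Isolate Y and clear denominators.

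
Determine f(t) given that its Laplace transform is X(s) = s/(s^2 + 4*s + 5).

f(t) = -2*exp(-2*t)*sin(t) + exp(-2*t)*cos(t)

Complete the square in the denominator: s^2 + 4*s + 5 = (s + 2)^2 + 1^2.
Split the numerator to match: s = 1·(s + 2) - 2·1.
Invert each term: 1·(s + 2)/((s + 2)^2 + 1) ↔ e^(-2t)cos(t); -2·1/((s + 2)^2 + 1) ↔ -2e^(-2t)sin(t).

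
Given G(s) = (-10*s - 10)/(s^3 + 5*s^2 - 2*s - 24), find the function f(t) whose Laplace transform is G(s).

Factor the denominator: s^3 + 5*s^2 - 2*s - 24 = (s - 2)*(s + 3)*(s + 4).
Partial fraction decomposition gives [-1/(s - 2)] + [-4/(s + 3)] + [5/(s + 4)].
Invert each term: -1/(s - 2) ↔ -e^(2t); -4/(s + 3) ↔ -4e^(-3t); 5/(s + 4) ↔ 5e^(-4t).

f(t) = -exp(2*t) - 4*exp(-3*t) + 5*exp(-4*t)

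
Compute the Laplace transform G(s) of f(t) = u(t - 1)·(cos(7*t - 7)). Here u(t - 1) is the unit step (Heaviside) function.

G(s) = s*exp(-s)/(s^2 + 49)

By the second shifting theorem, L{u(t - c)·g(t - c)} = e^(-cs)·H(s) with c = 1 and H(s) = L{g(t)}.
L{cos(7t)} = s/(s^2 + 49).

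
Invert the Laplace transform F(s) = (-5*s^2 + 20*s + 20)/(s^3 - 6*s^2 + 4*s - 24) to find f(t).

Factor the denominator: s^3 - 6*s^2 + 4*s - 24 = (s - 6)*(s^2 + 4).
Partial fraction decomposition gives [-1/(s - 6)] + [-4*s/(s^2 + 4)] + [-4/(s^2 + 4)].
Invert each term: -1/(s - 6) ↔ -e^(6t); -4·s/(s^2 + 4) ↔ -4cos(2t); -2·2/(s^2 + 4) ↔ -2sin(2t).

f(t) = -exp(6*t) - 2*sin(2*t) - 4*cos(2*t)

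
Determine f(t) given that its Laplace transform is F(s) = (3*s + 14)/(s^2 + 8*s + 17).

f(t) = 2*exp(-4*t)*sin(t) + 3*exp(-4*t)*cos(t)

Complete the square in the denominator: s^2 + 8*s + 17 = (s + 4)^2 + 1^2.
Split the numerator to match: 3*s + 14 = 3·(s + 4) + 2·1.
Invert each term: 3·(s + 4)/((s + 4)^2 + 1) ↔ 3e^(-4t)cos(t); 2·1/((s + 4)^2 + 1) ↔ 2e^(-4t)sin(t).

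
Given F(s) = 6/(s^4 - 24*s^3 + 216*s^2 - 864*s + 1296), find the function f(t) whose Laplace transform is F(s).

Rewrite the denominator: s^4 - 24*s^3 + 216*s^2 - 864*s + 1296 = (s - 6)^4.
The form in (s - 6) signals a first-shifting-theorem factor e^(6t).
Since L{t^3} = 3!/s^4 = 6/s^4, the inverse is t^3*e^(6*t).

f(t) = t^3*exp(6*t)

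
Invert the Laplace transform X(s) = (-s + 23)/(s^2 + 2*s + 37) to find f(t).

f(t) = 4*exp(-t)*sin(6*t) - exp(-t)*cos(6*t)

Complete the square in the denominator: s^2 + 2*s + 37 = (s + 1)^2 + 6^2.
Split the numerator to match: -s + 23 = -1·(s + 1) + 4·6.
Invert each term: -1·(s + 1)/((s + 1)^2 + 36) ↔ -e^(-t)cos(6t); 4·6/((s + 1)^2 + 36) ↔ 4e^(-t)sin(6t).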